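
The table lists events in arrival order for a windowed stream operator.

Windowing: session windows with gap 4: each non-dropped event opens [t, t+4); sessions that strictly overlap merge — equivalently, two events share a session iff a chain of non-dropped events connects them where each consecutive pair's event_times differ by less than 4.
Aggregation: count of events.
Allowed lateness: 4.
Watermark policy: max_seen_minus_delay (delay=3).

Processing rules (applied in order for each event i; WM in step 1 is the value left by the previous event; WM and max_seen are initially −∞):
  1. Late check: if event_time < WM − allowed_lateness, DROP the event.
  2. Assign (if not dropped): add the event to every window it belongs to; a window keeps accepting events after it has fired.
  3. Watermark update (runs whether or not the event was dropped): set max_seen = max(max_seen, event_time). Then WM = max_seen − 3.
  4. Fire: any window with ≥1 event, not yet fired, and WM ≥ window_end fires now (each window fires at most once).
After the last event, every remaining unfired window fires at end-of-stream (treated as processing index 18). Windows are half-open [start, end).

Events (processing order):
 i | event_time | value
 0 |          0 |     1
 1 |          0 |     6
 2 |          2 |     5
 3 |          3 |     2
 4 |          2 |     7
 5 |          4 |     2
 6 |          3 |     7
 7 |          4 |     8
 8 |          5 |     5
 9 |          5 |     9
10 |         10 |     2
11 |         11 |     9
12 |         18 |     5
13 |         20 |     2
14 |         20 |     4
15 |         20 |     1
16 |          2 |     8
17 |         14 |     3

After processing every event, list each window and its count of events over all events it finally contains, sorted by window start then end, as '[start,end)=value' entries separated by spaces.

[0,9)=10 [10,18)=3 [18,24)=4

i=0 t=0 v=1: → [0,4); WM=-3
i=1 t=0 v=6: → [0,4); WM=-3
i=2 t=2 v=5: → [0,6); WM=-1
i=3 t=3 v=2: → [0,7); WM=0
i=4 t=2 v=7: → [0,7); WM=0
i=5 t=4 v=2: → [0,8); WM=1
i=6 t=3 v=7: → [0,8); WM=1
i=7 t=4 v=8: → [0,8); WM=1
i=8 t=5 v=5: → [0,9); WM=2
i=9 t=5 v=9: → [0,9); WM=2
i=10 t=10 v=2: → [10,14); WM=7
i=11 t=11 v=9: → [10,15); WM=8
i=12 t=18 v=5: → [18,22); WM=15
i=13 t=20 v=2: → [18,24); WM=17
i=14 t=20 v=4: → [18,24); WM=17
i=15 t=20 v=1: → [18,24); WM=17
i=16 t=2 v=8: DROP (t<17-4); WM=17
i=17 t=14 v=3: → [10,18); WM=17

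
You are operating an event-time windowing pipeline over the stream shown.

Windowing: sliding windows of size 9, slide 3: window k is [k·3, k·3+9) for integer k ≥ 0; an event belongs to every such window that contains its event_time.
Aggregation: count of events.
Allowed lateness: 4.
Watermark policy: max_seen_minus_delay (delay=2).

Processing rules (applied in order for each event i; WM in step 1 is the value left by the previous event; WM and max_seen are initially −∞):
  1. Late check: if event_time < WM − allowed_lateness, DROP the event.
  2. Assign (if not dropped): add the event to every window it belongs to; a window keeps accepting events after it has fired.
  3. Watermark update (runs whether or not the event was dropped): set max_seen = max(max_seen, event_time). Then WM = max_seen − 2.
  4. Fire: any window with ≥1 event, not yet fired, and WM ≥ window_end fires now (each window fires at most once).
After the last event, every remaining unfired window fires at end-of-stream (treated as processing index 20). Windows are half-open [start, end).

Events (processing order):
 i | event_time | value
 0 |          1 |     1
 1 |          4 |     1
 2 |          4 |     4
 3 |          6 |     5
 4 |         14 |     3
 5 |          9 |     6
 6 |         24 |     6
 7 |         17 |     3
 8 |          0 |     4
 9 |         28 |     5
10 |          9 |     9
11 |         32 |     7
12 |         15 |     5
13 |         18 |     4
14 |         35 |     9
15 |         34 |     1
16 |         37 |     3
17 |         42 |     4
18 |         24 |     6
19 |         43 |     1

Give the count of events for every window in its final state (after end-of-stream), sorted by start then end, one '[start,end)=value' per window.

i=0 t=1 v=1: → [0,9); WM=-1
i=1 t=4 v=1: → [3,12),[0,9); WM=2
i=2 t=4 v=4: → [3,12),[0,9); WM=2
i=3 t=6 v=5: → [6,15),[3,12),[0,9); WM=4
i=4 t=14 v=3: → [12,21),[9,18),[6,15); WM=12; [0,9) fires=4 [3,12) fires=3
i=5 t=9 v=6: → [9,18),[6,15),[3,12); WM=12
i=6 t=24 v=6: → [24,33),[21,30),[18,27); WM=22; [6,15) fires=3 [9,18) fires=2 [12,21) fires=1
i=7 t=17 v=3: DROP (t<22-4); WM=22
i=8 t=0 v=4: DROP (t<22-4); WM=22
i=9 t=28 v=5: → [27,36),[24,33),[21,30); WM=26
i=10 t=9 v=9: DROP (t<26-4); WM=26
i=11 t=32 v=7: → [30,39),[27,36),[24,33); WM=30; [18,27) fires=1 [21,30) fires=2
i=12 t=15 v=5: DROP (t<30-4); WM=30
i=13 t=18 v=4: DROP (t<30-4); WM=30
i=14 t=35 v=9: → [33,42),[30,39),[27,36); WM=33; [24,33) fires=3
i=15 t=34 v=1: → [33,42),[30,39),[27,36); WM=33
i=16 t=37 v=3: → [36,45),[33,42),[30,39); WM=35
i=17 t=42 v=4: → [42,51),[39,48),[36,45); WM=40; [27,36) fires=4 [30,39) fires=4
i=18 t=24 v=6: DROP (t<40-4); WM=40
i=19 t=43 v=1: → [42,51),[39,48),[36,45); WM=41

[0,9)=4 [3,12)=4 [6,15)=3 [9,18)=2 [12,21)=1 [18,27)=1 [21,30)=2 [24,33)=3 [27,36)=4 [30,39)=4 [33,42)=3 [36,45)=3 [39,48)=2 [42,51)=2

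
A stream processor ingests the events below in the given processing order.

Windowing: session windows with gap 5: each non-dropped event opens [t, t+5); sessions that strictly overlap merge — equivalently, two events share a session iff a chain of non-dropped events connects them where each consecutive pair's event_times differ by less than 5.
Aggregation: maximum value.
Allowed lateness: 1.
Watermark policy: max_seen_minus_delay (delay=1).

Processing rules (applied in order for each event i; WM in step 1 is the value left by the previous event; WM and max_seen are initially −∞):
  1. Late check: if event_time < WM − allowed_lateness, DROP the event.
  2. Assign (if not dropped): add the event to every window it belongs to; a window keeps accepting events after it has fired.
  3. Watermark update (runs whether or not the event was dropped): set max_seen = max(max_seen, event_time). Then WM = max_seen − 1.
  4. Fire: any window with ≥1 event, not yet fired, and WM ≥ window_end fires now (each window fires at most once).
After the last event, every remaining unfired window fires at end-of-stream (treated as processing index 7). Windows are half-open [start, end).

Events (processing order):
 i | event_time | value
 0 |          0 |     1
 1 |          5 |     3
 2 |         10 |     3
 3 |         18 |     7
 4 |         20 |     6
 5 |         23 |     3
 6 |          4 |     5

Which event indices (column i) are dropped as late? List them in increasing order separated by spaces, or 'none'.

6

i=0 t=0 v=1: → [0,5); WM=-1
i=1 t=5 v=3: → [5,10); WM=4
i=2 t=10 v=3: → [10,15); WM=9
i=3 t=18 v=7: → [18,23); WM=17
i=4 t=20 v=6: → [18,25); WM=19
i=5 t=23 v=3: → [18,28); WM=22
i=6 t=4 v=5: DROP (t<22-1); WM=22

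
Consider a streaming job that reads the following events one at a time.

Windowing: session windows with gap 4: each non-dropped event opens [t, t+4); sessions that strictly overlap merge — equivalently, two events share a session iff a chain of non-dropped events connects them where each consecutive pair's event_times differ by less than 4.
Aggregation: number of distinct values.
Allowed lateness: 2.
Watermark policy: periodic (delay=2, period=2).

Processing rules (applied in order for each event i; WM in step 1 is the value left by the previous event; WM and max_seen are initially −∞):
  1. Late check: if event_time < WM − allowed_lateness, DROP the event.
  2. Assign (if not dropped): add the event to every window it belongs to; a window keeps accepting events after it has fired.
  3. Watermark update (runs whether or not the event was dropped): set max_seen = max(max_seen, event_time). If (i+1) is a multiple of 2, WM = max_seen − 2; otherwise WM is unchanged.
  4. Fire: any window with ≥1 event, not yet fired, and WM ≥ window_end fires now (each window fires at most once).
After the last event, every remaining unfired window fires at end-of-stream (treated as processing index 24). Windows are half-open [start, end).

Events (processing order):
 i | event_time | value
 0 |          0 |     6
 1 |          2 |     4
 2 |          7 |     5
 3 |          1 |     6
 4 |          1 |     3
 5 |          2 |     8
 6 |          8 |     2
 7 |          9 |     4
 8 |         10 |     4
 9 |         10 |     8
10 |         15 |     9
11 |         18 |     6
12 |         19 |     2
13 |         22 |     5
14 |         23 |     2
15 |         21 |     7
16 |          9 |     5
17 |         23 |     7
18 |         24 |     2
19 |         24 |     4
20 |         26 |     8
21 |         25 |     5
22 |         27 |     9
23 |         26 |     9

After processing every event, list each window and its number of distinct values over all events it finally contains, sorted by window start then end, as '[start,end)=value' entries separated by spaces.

[0,6)=2 [7,14)=4 [15,31)=7

i=0 t=0 v=6: → [0,4); WM=−∞
i=1 t=2 v=4: → [0,6); WM=0
i=2 t=7 v=5: → [7,11); WM=0
i=3 t=1 v=6: → [0,6); WM=5
i=4 t=1 v=3: DROP (t<5-2); WM=5
i=5 t=2 v=8: DROP (t<5-2); WM=5
i=6 t=8 v=2: → [7,12); WM=5
i=7 t=9 v=4: → [7,13); WM=7
i=8 t=10 v=4: → [7,14); WM=7
i=9 t=10 v=8: → [7,14); WM=8
i=10 t=15 v=9: → [15,19); WM=8
i=11 t=18 v=6: → [15,22); WM=16
i=12 t=19 v=2: → [15,23); WM=16
i=13 t=22 v=5: → [15,26); WM=20
i=14 t=23 v=2: → [15,27); WM=20
i=15 t=21 v=7: → [15,27); WM=21
i=16 t=9 v=5: DROP (t<21-2); WM=21
i=17 t=23 v=7: → [15,27); WM=21
i=18 t=24 v=2: → [15,28); WM=21
i=19 t=24 v=4: → [15,28); WM=22
i=20 t=26 v=8: → [15,30); WM=22
i=21 t=25 v=5: → [15,30); WM=24
i=22 t=27 v=9: → [15,31); WM=24
i=23 t=26 v=9: → [15,31); WM=25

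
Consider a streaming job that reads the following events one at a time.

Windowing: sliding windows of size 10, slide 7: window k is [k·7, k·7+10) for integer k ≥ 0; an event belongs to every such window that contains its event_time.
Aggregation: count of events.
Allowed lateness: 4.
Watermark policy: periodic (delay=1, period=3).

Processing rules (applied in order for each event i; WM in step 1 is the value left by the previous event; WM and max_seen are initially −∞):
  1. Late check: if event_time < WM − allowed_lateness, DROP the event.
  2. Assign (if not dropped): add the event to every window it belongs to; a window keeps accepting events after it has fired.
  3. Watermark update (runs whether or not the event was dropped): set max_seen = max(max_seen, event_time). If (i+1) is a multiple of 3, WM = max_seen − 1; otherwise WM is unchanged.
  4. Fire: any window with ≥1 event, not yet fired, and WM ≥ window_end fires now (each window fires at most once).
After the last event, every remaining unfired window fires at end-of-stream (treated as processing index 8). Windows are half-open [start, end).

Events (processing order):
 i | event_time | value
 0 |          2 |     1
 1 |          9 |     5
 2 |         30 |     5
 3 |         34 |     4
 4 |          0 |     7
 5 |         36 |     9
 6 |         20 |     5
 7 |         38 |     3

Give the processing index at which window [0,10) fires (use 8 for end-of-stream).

i=0 t=2 v=1: → [0,10); WM=−∞
i=1 t=9 v=5: → [7,17),[0,10); WM=−∞
i=2 t=30 v=5: → [28,38),[21,31); WM=29; [0,10) fires=2 [7,17) fires=1
i=3 t=34 v=4: → [28,38); WM=29
i=4 t=0 v=7: DROP (t<29-4); WM=29
i=5 t=36 v=9: → [35,45),[28,38); WM=35; [21,31) fires=1
i=6 t=20 v=5: DROP (t<35-4); WM=35
i=7 t=38 v=3: → [35,45); WM=35

2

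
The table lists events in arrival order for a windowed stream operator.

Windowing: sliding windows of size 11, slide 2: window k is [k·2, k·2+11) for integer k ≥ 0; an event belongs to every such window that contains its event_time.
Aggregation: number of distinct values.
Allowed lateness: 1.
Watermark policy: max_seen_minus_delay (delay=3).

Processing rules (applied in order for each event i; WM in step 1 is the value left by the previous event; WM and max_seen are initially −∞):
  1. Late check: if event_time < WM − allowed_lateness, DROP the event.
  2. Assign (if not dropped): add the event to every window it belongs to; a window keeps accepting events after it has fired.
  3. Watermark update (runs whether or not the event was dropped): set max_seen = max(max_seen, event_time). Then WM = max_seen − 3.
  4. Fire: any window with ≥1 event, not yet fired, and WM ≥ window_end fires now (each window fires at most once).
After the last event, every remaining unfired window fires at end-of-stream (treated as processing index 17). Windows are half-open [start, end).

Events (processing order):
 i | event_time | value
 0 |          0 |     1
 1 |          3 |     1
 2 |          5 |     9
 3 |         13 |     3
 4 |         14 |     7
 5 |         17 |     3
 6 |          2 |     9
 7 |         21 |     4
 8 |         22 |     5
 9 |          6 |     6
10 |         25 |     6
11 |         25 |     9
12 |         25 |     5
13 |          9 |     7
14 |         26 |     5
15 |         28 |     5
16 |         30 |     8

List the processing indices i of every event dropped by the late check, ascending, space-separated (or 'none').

i=0 t=0 v=1: → [0,11); WM=-3
i=1 t=3 v=1: → [2,13),[0,11); WM=0
i=2 t=5 v=9: → [4,15),[2,13),[0,11); WM=2
i=3 t=13 v=3: → [12,23),[10,21),[8,19),[6,17),[4,15); WM=10
i=4 t=14 v=7: → [14,25),[12,23),[10,21),[8,19),[6,17),[4,15); WM=11; [0,11) fires=2
i=5 t=17 v=3: → [16,27),[14,25),[12,23),[10,21),[8,19); WM=14; [2,13) fires=2
i=6 t=2 v=9: DROP (t<14-1); WM=14
i=7 t=21 v=4: → [20,31),[18,29),[16,27),[14,25),[12,23); WM=18; [4,15) fires=3 [6,17) fires=2
i=8 t=22 v=5: → [22,33),[20,31),[18,29),[16,27),[14,25),[12,23); WM=19; [8,19) fires=2
i=9 t=6 v=6: DROP (t<19-1); WM=19
i=10 t=25 v=6: → [24,35),[22,33),[20,31),[18,29),[16,27); WM=22; [10,21) fires=2
i=11 t=25 v=9: → [24,35),[22,33),[20,31),[18,29),[16,27); WM=22
i=12 t=25 v=5: → [24,35),[22,33),[20,31),[18,29),[16,27); WM=22
i=13 t=9 v=7: DROP (t<22-1); WM=22
i=14 t=26 v=5: → [26,37),[24,35),[22,33),[20,31),[18,29),[16,27); WM=23; [12,23) fires=4
i=15 t=28 v=5: → [28,39),[26,37),[24,35),[22,33),[20,31),[18,29); WM=25; [14,25) fires=4
i=16 t=30 v=8: → [30,41),[28,39),[26,37),[24,35),[22,33),[20,31); WM=27; [16,27) fires=5

6 9 13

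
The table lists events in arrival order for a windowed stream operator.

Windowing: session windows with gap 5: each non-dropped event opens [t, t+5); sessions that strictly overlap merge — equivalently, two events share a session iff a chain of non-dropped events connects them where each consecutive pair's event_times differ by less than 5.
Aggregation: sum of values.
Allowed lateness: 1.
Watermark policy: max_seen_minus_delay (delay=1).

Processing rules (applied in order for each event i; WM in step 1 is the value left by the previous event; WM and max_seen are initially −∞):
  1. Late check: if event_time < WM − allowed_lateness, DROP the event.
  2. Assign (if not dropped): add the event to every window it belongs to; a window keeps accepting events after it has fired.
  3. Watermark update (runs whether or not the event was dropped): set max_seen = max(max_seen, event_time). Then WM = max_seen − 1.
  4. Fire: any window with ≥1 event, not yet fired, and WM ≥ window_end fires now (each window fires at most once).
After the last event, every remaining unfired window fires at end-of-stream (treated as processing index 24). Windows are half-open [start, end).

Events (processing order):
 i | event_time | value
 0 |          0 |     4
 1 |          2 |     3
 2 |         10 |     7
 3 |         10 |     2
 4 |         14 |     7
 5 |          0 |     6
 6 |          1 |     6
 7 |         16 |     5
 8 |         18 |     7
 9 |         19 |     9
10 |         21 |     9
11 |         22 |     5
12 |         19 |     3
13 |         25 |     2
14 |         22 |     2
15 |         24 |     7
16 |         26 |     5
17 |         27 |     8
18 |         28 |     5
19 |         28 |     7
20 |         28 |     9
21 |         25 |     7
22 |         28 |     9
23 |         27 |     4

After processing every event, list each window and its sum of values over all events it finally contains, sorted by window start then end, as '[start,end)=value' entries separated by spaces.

i=0 t=0 v=4: → [0,5); WM=-1
i=1 t=2 v=3: → [0,7); WM=1
i=2 t=10 v=7: → [10,15); WM=9
i=3 t=10 v=2: → [10,15); WM=9
i=4 t=14 v=7: → [10,19); WM=13
i=5 t=0 v=6: DROP (t<13-1); WM=13
i=6 t=1 v=6: DROP (t<13-1); WM=13
i=7 t=16 v=5: → [10,21); WM=15
i=8 t=18 v=7: → [10,23); WM=17
i=9 t=19 v=9: → [10,24); WM=18
i=10 t=21 v=9: → [10,26); WM=20
i=11 t=22 v=5: → [10,27); WM=21
i=12 t=19 v=3: DROP (t<21-1); WM=21
i=13 t=25 v=2: → [10,30); WM=24
i=14 t=22 v=2: DROP (t<24-1); WM=24
i=15 t=24 v=7: → [10,30); WM=24
i=16 t=26 v=5: → [10,31); WM=25
i=17 t=27 v=8: → [10,32); WM=26
i=18 t=28 v=5: → [10,33); WM=27
i=19 t=28 v=7: → [10,33); WM=27
i=20 t=28 v=9: → [10,33); WM=27
i=21 t=25 v=7: DROP (t<27-1); WM=27
i=22 t=28 v=9: → [10,33); WM=27
i=23 t=27 v=4: → [10,33); WM=27

[0,7)=7 [10,33)=107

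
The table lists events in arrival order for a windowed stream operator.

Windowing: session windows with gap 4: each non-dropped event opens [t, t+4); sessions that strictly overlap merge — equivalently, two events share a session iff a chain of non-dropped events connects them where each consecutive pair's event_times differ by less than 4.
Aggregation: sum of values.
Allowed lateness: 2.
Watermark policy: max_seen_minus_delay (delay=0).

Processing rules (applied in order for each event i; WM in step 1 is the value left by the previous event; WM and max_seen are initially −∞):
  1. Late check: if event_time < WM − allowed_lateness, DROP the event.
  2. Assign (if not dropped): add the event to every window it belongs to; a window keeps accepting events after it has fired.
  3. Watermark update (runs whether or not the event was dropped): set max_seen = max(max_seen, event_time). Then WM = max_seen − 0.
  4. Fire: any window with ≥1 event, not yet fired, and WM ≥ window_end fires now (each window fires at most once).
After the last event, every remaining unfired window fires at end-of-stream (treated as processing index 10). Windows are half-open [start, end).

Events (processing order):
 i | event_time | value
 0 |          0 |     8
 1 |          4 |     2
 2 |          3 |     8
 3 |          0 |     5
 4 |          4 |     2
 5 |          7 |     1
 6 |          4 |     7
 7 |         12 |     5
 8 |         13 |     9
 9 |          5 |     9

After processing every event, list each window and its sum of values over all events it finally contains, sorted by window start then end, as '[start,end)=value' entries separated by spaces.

i=0 t=0 v=8: → [0,4); WM=0
i=1 t=4 v=2: → [4,8); WM=4
i=2 t=3 v=8: → [0,8); WM=4
i=3 t=0 v=5: DROP (t<4-2); WM=4
i=4 t=4 v=2: → [0,8); WM=4
i=5 t=7 v=1: → [0,11); WM=7
i=6 t=4 v=7: DROP (t<7-2); WM=7
i=7 t=12 v=5: → [12,16); WM=12
i=8 t=13 v=9: → [12,17); WM=13
i=9 t=5 v=9: DROP (t<13-2); WM=13

[0,11)=21 [12,17)=14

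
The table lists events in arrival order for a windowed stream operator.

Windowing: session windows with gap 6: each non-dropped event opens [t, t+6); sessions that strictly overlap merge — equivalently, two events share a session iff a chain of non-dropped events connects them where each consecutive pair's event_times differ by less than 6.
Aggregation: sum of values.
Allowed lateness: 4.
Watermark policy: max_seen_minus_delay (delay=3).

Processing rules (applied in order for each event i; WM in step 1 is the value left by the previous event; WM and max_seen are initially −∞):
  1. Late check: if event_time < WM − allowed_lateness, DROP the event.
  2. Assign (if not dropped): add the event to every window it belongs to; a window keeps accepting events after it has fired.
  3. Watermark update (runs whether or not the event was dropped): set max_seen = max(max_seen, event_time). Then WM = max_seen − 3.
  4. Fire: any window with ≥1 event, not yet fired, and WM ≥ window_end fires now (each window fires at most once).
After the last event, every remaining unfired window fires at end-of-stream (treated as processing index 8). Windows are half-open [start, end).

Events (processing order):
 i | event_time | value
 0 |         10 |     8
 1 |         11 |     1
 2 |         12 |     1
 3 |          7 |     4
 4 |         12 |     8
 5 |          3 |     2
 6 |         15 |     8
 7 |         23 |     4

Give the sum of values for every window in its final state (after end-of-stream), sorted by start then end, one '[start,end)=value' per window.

[7,21)=30 [23,29)=4

i=0 t=10 v=8: → [10,16); WM=7
i=1 t=11 v=1: → [10,17); WM=8
i=2 t=12 v=1: → [10,18); WM=9
i=3 t=7 v=4: → [7,18); WM=9
i=4 t=12 v=8: → [7,18); WM=9
i=5 t=3 v=2: DROP (t<9-4); WM=9
i=6 t=15 v=8: → [7,21); WM=12
i=7 t=23 v=4: → [23,29); WM=20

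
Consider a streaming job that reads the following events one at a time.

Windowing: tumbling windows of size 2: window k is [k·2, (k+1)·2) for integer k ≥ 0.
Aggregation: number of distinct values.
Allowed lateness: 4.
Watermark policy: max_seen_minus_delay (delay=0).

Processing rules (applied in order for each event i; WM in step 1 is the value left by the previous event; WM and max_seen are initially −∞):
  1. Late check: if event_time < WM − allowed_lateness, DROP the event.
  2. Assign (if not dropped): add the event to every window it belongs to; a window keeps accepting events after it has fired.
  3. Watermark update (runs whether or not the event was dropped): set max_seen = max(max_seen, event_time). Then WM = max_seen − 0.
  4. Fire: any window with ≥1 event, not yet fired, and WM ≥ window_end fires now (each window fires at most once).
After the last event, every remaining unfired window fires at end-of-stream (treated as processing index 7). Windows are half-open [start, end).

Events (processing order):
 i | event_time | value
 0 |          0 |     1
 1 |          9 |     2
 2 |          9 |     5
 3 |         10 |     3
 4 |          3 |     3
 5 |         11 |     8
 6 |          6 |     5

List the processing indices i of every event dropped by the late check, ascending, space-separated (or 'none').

4 6

i=0 t=0 v=1: → [0,2); WM=0
i=1 t=9 v=2: → [8,10); WM=9; [0,2) fires=1
i=2 t=9 v=5: → [8,10); WM=9
i=3 t=10 v=3: → [10,12); WM=10; [8,10) fires=2
i=4 t=3 v=3: DROP (t<10-4); WM=10
i=5 t=11 v=8: → [10,12); WM=11
i=6 t=6 v=5: DROP (t<11-4); WM=11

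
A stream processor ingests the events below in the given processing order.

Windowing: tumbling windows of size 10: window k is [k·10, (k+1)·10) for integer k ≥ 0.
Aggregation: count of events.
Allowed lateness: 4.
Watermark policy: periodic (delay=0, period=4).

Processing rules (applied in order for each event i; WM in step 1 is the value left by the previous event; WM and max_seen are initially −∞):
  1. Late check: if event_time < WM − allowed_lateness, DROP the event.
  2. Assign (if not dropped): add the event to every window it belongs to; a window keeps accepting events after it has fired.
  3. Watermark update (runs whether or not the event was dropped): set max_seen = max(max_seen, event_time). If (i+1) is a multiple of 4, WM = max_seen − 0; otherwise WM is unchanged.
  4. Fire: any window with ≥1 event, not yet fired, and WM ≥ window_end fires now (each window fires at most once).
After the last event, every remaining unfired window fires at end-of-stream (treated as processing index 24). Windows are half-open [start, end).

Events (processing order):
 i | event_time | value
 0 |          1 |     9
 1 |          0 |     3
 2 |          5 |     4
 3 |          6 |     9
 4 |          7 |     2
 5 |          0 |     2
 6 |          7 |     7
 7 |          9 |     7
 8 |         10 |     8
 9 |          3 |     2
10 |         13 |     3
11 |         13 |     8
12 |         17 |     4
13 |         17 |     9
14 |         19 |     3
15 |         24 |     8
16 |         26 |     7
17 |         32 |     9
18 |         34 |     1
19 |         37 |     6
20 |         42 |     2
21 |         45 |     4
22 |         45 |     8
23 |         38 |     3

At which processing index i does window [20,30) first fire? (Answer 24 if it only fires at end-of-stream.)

i=0 t=1 v=9: → [0,10); WM=−∞
i=1 t=0 v=3: → [0,10); WM=−∞
i=2 t=5 v=4: → [0,10); WM=−∞
i=3 t=6 v=9: → [0,10); WM=6
i=4 t=7 v=2: → [0,10); WM=6
i=5 t=0 v=2: DROP (t<6-4); WM=6
i=6 t=7 v=7: → [0,10); WM=6
i=7 t=9 v=7: → [0,10); WM=9
i=8 t=10 v=8: → [10,20); WM=9
i=9 t=3 v=2: DROP (t<9-4); WM=9
i=10 t=13 v=3: → [10,20); WM=9
i=11 t=13 v=8: → [10,20); WM=13; [0,10) fires=7
i=12 t=17 v=4: → [10,20); WM=13
i=13 t=17 v=9: → [10,20); WM=13
i=14 t=19 v=3: → [10,20); WM=13
i=15 t=24 v=8: → [20,30); WM=24; [10,20) fires=6
i=16 t=26 v=7: → [20,30); WM=24
i=17 t=32 v=9: → [30,40); WM=24
i=18 t=34 v=1: → [30,40); WM=24
i=19 t=37 v=6: → [30,40); WM=37; [20,30) fires=2
i=20 t=42 v=2: → [40,50); WM=37
i=21 t=45 v=4: → [40,50); WM=37
i=22 t=45 v=8: → [40,50); WM=37
i=23 t=38 v=3: → [30,40); WM=45; [30,40) fires=4

19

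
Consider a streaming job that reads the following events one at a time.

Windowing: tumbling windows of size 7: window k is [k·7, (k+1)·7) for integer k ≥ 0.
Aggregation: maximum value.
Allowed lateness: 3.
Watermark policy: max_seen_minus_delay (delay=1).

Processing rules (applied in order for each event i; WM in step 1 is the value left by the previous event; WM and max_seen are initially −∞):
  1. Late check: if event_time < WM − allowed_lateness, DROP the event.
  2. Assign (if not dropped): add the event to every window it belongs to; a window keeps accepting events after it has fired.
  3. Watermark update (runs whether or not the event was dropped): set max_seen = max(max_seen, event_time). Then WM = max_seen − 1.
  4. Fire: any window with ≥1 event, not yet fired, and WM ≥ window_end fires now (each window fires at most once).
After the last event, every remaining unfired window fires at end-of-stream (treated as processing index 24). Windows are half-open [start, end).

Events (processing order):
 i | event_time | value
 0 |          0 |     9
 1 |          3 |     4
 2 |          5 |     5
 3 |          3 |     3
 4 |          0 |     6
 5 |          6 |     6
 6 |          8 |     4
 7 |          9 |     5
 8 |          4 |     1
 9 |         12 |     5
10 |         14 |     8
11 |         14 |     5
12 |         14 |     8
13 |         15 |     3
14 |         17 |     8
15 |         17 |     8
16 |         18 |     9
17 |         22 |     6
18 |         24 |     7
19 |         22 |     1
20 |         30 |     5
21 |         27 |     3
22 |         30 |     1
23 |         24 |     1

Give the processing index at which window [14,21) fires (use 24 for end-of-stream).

i=0 t=0 v=9: → [0,7); WM=-1
i=1 t=3 v=4: → [0,7); WM=2
i=2 t=5 v=5: → [0,7); WM=4
i=3 t=3 v=3: → [0,7); WM=4
i=4 t=0 v=6: DROP (t<4-3); WM=4
i=5 t=6 v=6: → [0,7); WM=5
i=6 t=8 v=4: → [7,14); WM=7; [0,7) fires=9
i=7 t=9 v=5: → [7,14); WM=8
i=8 t=4 v=1: DROP (t<8-3); WM=8
i=9 t=12 v=5: → [7,14); WM=11
i=10 t=14 v=8: → [14,21); WM=13
i=11 t=14 v=5: → [14,21); WM=13
i=12 t=14 v=8: → [14,21); WM=13
i=13 t=15 v=3: → [14,21); WM=14; [7,14) fires=5
i=14 t=17 v=8: → [14,21); WM=16
i=15 t=17 v=8: → [14,21); WM=16
i=16 t=18 v=9: → [14,21); WM=17
i=17 t=22 v=6: → [21,28); WM=21; [14,21) fires=9
i=18 t=24 v=7: → [21,28); WM=23
i=19 t=22 v=1: → [21,28); WM=23
i=20 t=30 v=5: → [28,35); WM=29; [21,28) fires=7
i=21 t=27 v=3: → [21,28); WM=29
i=22 t=30 v=1: → [28,35); WM=29
i=23 t=24 v=1: DROP (t<29-3); WM=29

17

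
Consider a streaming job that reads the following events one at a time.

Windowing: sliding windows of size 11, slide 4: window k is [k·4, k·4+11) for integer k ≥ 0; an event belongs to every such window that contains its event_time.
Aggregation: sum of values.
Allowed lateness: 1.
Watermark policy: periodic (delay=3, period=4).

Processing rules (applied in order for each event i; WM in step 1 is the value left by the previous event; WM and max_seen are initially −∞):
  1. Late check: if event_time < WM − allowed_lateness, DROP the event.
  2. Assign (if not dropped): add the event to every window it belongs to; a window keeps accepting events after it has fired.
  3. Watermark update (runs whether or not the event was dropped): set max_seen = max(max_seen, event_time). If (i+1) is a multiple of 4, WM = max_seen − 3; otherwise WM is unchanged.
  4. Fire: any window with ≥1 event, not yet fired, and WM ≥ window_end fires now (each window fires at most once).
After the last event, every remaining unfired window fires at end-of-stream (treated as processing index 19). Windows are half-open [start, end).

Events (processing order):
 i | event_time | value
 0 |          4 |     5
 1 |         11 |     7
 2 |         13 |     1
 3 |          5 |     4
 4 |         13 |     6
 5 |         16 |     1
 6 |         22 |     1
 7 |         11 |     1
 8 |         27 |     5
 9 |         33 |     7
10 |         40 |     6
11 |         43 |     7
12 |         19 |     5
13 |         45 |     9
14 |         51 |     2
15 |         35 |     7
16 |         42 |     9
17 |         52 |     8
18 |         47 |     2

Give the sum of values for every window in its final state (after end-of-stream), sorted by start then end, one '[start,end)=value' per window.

[0,11)=9 [4,15)=24 [8,19)=16 [12,23)=9 [16,27)=2 [20,31)=6 [24,35)=12 [28,39)=7 [32,43)=13 [36,47)=22 [40,51)=24 [44,55)=21 [48,59)=10 [52,63)=8

i=0 t=4 v=5: → [4,15),[0,11); WM=−∞
i=1 t=11 v=7: → [8,19),[4,15); WM=−∞
i=2 t=13 v=1: → [12,23),[8,19),[4,15); WM=−∞
i=3 t=5 v=4: → [4,15),[0,11); WM=10
i=4 t=13 v=6: → [12,23),[8,19),[4,15); WM=10
i=5 t=16 v=1: → [16,27),[12,23),[8,19); WM=10
i=6 t=22 v=1: → [20,31),[16,27),[12,23); WM=10
i=7 t=11 v=1: → [8,19),[4,15); WM=19; [0,11) fires=9 [4,15) fires=24 [8,19) fires=16
i=8 t=27 v=5: → [24,35),[20,31); WM=19
i=9 t=33 v=7: → [32,43),[28,39),[24,35); WM=19
i=10 t=40 v=6: → [40,51),[36,47),[32,43); WM=19
i=11 t=43 v=7: → [40,51),[36,47); WM=40; [12,23) fires=9 [16,27) fires=2 [20,31) fires=6 [24,35) fires=12 [28,39) fires=7
i=12 t=19 v=5: DROP (t<40-1); WM=40
i=13 t=45 v=9: → [44,55),[40,51),[36,47); WM=40
i=14 t=51 v=2: → [48,59),[44,55); WM=40
i=15 t=35 v=7: DROP (t<40-1); WM=48; [32,43) fires=13 [36,47) fires=22
i=16 t=42 v=9: DROP (t<48-1); WM=48
i=17 t=52 v=8: → [52,63),[48,59),[44,55); WM=48
i=18 t=47 v=2: → [44,55),[40,51); WM=48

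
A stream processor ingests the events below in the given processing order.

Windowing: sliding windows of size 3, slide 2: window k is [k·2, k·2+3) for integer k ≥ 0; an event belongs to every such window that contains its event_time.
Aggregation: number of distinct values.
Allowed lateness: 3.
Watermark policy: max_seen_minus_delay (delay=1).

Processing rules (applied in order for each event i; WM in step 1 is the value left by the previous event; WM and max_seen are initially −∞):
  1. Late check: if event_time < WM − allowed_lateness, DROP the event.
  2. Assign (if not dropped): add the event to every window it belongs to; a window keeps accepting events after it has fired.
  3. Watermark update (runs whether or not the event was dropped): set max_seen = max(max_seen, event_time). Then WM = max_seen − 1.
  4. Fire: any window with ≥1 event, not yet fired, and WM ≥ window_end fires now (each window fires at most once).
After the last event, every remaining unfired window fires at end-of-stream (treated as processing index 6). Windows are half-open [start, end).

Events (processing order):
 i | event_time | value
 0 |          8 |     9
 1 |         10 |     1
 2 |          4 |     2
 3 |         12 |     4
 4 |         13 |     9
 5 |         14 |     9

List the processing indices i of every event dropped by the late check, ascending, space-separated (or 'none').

i=0 t=8 v=9: → [8,11),[6,9); WM=7
i=1 t=10 v=1: → [10,13),[8,11); WM=9; [6,9) fires=1
i=2 t=4 v=2: DROP (t<9-3); WM=9
i=3 t=12 v=4: → [12,15),[10,13); WM=11; [8,11) fires=2
i=4 t=13 v=9: → [12,15); WM=12
i=5 t=14 v=9: → [14,17),[12,15); WM=13; [10,13) fires=2

2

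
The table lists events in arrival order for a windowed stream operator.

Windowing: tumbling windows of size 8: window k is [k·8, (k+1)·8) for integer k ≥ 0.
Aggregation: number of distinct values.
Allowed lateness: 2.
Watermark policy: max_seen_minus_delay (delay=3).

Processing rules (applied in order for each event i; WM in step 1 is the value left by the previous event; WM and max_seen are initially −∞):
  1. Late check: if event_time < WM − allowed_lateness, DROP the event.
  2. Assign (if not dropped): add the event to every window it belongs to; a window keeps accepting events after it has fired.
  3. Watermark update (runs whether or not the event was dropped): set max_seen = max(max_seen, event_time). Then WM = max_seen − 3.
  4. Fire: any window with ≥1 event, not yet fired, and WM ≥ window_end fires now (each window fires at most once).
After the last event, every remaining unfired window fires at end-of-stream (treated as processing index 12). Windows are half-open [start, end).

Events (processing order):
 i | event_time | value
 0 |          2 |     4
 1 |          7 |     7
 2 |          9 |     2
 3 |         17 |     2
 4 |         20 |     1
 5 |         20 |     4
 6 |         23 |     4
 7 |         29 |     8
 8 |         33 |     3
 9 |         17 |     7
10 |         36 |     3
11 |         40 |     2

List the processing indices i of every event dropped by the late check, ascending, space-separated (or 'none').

i=0 t=2 v=4: → [0,8); WM=-1
i=1 t=7 v=7: → [0,8); WM=4
i=2 t=9 v=2: → [8,16); WM=6
i=3 t=17 v=2: → [16,24); WM=14; [0,8) fires=2
i=4 t=20 v=1: → [16,24); WM=17; [8,16) fires=1
i=5 t=20 v=4: → [16,24); WM=17
i=6 t=23 v=4: → [16,24); WM=20
i=7 t=29 v=8: → [24,32); WM=26; [16,24) fires=3
i=8 t=33 v=3: → [32,40); WM=30
i=9 t=17 v=7: DROP (t<30-2); WM=30
i=10 t=36 v=3: → [32,40); WM=33; [24,32) fires=1
i=11 t=40 v=2: → [40,48); WM=37

9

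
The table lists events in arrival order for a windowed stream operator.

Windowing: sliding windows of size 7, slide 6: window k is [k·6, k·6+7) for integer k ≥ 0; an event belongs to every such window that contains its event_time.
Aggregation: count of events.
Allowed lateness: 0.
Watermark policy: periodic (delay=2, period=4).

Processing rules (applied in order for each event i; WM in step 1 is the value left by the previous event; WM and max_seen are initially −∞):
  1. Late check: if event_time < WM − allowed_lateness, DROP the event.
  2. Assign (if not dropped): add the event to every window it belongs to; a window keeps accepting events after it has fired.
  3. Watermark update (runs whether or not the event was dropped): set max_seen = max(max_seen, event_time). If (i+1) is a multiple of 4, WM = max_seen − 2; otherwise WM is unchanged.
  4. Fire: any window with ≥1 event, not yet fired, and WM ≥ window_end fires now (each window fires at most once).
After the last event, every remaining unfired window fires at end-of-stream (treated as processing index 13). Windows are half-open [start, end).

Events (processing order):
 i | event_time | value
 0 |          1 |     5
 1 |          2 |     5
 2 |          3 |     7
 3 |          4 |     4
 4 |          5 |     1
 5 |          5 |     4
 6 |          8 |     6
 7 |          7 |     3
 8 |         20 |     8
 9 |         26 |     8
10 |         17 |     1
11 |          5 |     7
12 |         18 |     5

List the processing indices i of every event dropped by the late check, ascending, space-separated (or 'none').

11 12

i=0 t=1 v=5: → [0,7); WM=−∞
i=1 t=2 v=5: → [0,7); WM=−∞
i=2 t=3 v=7: → [0,7); WM=−∞
i=3 t=4 v=4: → [0,7); WM=2
i=4 t=5 v=1: → [0,7); WM=2
i=5 t=5 v=4: → [0,7); WM=2
i=6 t=8 v=6: → [6,13); WM=2
i=7 t=7 v=3: → [6,13); WM=6
i=8 t=20 v=8: → [18,25); WM=6
i=9 t=26 v=8: → [24,31); WM=6
i=10 t=17 v=1: → [12,19); WM=6
i=11 t=5 v=7: DROP (t<6-0); WM=24; [0,7) fires=6 [6,13) fires=2 [12,19) fires=1
i=12 t=18 v=5: DROP (t<24-0); WM=24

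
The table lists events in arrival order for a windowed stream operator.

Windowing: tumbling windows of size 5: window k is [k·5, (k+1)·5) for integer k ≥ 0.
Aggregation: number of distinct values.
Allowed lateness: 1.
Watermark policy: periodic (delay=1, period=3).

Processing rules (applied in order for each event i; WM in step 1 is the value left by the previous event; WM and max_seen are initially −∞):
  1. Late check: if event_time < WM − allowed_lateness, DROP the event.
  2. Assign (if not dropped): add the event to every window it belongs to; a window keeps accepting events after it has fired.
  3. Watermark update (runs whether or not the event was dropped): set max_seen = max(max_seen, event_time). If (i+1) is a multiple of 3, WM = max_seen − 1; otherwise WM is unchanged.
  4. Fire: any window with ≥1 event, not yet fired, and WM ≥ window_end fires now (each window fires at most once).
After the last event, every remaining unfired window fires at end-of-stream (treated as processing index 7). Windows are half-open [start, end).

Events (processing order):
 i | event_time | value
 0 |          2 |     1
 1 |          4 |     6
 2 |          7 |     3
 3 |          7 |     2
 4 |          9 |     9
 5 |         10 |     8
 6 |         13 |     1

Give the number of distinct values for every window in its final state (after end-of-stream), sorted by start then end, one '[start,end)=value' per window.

[0,5)=2 [5,10)=3 [10,15)=2

i=0 t=2 v=1: → [0,5); WM=−∞
i=1 t=4 v=6: → [0,5); WM=−∞
i=2 t=7 v=3: → [5,10); WM=6; [0,5) fires=2
i=3 t=7 v=2: → [5,10); WM=6
i=4 t=9 v=9: → [5,10); WM=6
i=5 t=10 v=8: → [10,15); WM=9
i=6 t=13 v=1: → [10,15); WM=9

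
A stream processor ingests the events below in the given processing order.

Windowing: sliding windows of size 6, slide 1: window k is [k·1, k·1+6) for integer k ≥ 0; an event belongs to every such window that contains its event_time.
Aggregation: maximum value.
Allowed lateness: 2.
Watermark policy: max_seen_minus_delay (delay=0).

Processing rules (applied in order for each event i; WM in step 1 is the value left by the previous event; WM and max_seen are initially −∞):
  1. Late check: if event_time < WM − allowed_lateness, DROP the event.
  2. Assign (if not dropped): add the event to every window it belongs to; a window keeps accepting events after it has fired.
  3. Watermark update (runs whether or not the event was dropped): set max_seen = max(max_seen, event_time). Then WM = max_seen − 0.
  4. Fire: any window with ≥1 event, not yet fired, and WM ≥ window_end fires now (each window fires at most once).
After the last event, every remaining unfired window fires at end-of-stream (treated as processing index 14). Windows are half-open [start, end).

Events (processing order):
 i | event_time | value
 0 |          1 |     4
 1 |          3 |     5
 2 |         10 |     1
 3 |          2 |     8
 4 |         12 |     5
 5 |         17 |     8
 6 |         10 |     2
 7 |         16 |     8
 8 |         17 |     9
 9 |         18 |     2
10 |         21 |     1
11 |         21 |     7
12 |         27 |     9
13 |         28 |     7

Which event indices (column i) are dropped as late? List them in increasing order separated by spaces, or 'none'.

i=0 t=1 v=4: → [1,7),[0,6); WM=1
i=1 t=3 v=5: → [3,9),[2,8),[1,7),[0,6); WM=3
i=2 t=10 v=1: → [10,16),[9,15),[8,14),[7,13),[6,12),[5,11); WM=10; [0,6) fires=5 [1,7) fires=5 [2,8) fires=5 [3,9) fires=5
i=3 t=2 v=8: DROP (t<10-2); WM=10
i=4 t=12 v=5: → [12,18),[11,17),[10,16),[9,15),[8,14),[7,13); WM=12; [5,11) fires=1 [6,12) fires=1
i=5 t=17 v=8: → [17,23),[16,22),[15,21),[14,20),[13,19),[12,18); WM=17; [7,13) fires=5 [8,14) fires=5 [9,15) fires=5 [10,16) fires=5 [11,17) fires=5
i=6 t=10 v=2: DROP (t<17-2); WM=17
i=7 t=16 v=8: → [16,22),[15,21),[14,20),[13,19),[12,18),[11,17); WM=17
i=8 t=17 v=9: → [17,23),[16,22),[15,21),[14,20),[13,19),[12,18); WM=17
i=9 t=18 v=2: → [18,24),[17,23),[16,22),[15,21),[14,20),[13,19); WM=18; [12,18) fires=9
i=10 t=21 v=1: → [21,27),[20,26),[19,25),[18,24),[17,23),[16,22); WM=21; [13,19) fires=9 [14,20) fires=9 [15,21) fires=9
i=11 t=21 v=7: → [21,27),[20,26),[19,25),[18,24),[17,23),[16,22); WM=21
i=12 t=27 v=9: → [27,33),[26,32),[25,31),[24,30),[23,29),[22,28); WM=27; [16,22) fires=9 [17,23) fires=9 [18,24) fires=7 [19,25) fires=7 [20,26) fires=7 [21,27) fires=7
i=13 t=28 v=7: → [28,34),[27,33),[26,32),[25,31),[24,30),[23,29); WM=28; [22,28) fires=9

3 6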